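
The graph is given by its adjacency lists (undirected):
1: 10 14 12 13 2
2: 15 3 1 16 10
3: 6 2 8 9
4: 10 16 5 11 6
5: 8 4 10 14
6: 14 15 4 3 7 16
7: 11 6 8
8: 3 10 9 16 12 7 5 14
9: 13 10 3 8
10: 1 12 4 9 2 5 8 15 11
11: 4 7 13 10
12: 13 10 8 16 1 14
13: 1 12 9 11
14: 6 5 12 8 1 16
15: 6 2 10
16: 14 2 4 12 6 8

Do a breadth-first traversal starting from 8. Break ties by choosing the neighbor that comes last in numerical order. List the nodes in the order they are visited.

8 16 14 12 10 9 7 5 3 6 4 2 1 13 15 11

Visit 8; enqueue 16, 14, 12, 10, 9, 7, 5, 3 → queue [16, 14, 12, 10, 9, 7, 5, 3]
Visit 16; enqueue 6, 4, 2 → queue [14, 12, 10, 9, 7, 5, 3, 6, 4, 2]
Visit 14; enqueue 1 → queue [12, 10, 9, 7, 5, 3, 6, 4, 2, 1]
Visit 12; enqueue 13 → queue [10, 9, 7, 5, 3, 6, 4, 2, 1, 13]
Visit 10; enqueue 15, 11 → queue [9, 7, 5, 3, 6, 4, 2, 1, 13, 15, 11]
Visit 9 → queue [7, 5, 3, 6, 4, 2, 1, 13, 15, 11]
Visit 7 → queue [5, 3, 6, 4, 2, 1, 13, 15, 11]
Visit 5 → queue [3, 6, 4, 2, 1, 13, 15, 11]
Visit 3 → queue [6, 4, 2, 1, 13, 15, 11]
Visit 6 → queue [4, 2, 1, 13, 15, 11]
Visit 4 → queue [2, 1, 13, 15, 11]
Visit 2 → queue [1, 13, 15, 11]
Visit 1 → queue [13, 15, 11]
Visit 13 → queue [15, 11]
Visit 15 → queue [11]
Visit 11 → queue []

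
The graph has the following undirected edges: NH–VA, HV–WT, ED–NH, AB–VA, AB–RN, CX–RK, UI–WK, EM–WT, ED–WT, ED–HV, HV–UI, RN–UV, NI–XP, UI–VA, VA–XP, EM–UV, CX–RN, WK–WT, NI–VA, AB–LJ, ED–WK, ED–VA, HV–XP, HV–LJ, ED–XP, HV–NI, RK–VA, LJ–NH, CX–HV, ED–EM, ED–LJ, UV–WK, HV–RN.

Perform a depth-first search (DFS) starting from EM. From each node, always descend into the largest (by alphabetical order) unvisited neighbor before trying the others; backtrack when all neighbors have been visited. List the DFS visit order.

Visit EM
EM → WT
WT → WK
WK → UV
UV → RN
RN → HV
HV → XP
XP → VA
VA → UI
VA → RK
RK → CX
VA → NI
VA → NH
NH → LJ
LJ → ED
LJ → AB

EM WT WK UV RN HV XP VA UI RK CX NI NH LJ ED AB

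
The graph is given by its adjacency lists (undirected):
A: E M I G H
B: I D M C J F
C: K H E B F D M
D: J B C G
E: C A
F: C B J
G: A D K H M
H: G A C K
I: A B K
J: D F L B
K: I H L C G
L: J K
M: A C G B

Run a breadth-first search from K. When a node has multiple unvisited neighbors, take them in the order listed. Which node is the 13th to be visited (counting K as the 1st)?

M

Visit K; enqueue I, H, L, C, G → queue [I, H, L, C, G]
Visit I; enqueue A, B → queue [H, L, C, G, A, B]
Visit H → queue [L, C, G, A, B]
Visit L; enqueue J → queue [C, G, A, B, J]
Visit C; enqueue E, F, D, M → queue [G, A, B, J, E, F, D, M]
Visit G → queue [A, B, J, E, F, D, M]
Visit A → queue [B, J, E, F, D, M]
Visit B → queue [J, E, F, D, M]
Visit J → queue [E, F, D, M]
Visit E → queue [F, D, M]
Visit F → queue [D, M]
Visit D → queue [M]
Visit M → queue []

Visit order: K, I, H, L, C, G, A, B, J, E, F, D, M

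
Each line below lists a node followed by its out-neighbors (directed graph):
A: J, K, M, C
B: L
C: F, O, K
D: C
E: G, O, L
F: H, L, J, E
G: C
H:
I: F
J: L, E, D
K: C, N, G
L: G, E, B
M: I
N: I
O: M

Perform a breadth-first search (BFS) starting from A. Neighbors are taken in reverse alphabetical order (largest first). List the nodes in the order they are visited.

A, M, K, J, C, I, N, G, L, E, D, O, F, B, H

Visit A; enqueue M, K, J, C → queue [M, K, J, C]
Visit M; enqueue I → queue [K, J, C, I]
Visit K; enqueue N, G → queue [J, C, I, N, G]
Visit J; enqueue L, E, D → queue [C, I, N, G, L, E, D]
Visit C; enqueue O, F → queue [I, N, G, L, E, D, O, F]
Visit I → queue [N, G, L, E, D, O, F]
Visit N → queue [G, L, E, D, O, F]
Visit G → queue [L, E, D, O, F]
Visit L; enqueue B → queue [E, D, O, F, B]
Visit E → queue [D, O, F, B]
Visit D → queue [O, F, B]
Visit O → queue [F, B]
Visit F; enqueue H → queue [B, H]
Visit B → queue [H]
Visit H → queue []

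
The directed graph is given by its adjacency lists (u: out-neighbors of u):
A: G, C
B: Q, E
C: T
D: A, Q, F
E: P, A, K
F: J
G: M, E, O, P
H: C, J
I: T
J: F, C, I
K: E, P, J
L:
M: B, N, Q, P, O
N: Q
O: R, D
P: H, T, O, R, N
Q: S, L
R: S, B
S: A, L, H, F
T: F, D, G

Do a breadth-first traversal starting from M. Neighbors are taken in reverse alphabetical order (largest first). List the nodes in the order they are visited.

M, Q, P, O, N, B, S, L, T, R, H, D, E, F, A, G, J, C, K, I

Visit M; enqueue Q, P, O, N, B → queue [Q, P, O, N, B]
Visit Q; enqueue S, L → queue [P, O, N, B, S, L]
Visit P; enqueue T, R, H → queue [O, N, B, S, L, T, R, H]
Visit O; enqueue D → queue [N, B, S, L, T, R, H, D]
Visit N → queue [B, S, L, T, R, H, D]
Visit B; enqueue E → queue [S, L, T, R, H, D, E]
Visit S; enqueue F, A → queue [L, T, R, H, D, E, F, A]
Visit L → queue [T, R, H, D, E, F, A]
Visit T; enqueue G → queue [R, H, D, E, F, A, G]
Visit R → queue [H, D, E, F, A, G]
Visit H; enqueue J, C → queue [D, E, F, A, G, J, C]
Visit D → queue [E, F, A, G, J, C]
Visit E; enqueue K → queue [F, A, G, J, C, K]
Visit F → queue [A, G, J, C, K]
Visit A → queue [G, J, C, K]
Visit G → queue [J, C, K]
Visit J; enqueue I → queue [C, K, I]
Visit C → queue [K, I]
Visit K → queue [I]
Visit I → queue []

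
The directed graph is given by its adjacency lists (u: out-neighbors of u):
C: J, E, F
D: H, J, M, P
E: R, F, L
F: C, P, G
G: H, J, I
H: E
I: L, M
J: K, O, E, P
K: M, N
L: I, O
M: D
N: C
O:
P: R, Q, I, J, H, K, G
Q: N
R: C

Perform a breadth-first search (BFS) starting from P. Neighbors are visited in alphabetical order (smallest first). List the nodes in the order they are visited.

P, G, H, I, J, K, Q, R, E, L, M, O, N, C, F, D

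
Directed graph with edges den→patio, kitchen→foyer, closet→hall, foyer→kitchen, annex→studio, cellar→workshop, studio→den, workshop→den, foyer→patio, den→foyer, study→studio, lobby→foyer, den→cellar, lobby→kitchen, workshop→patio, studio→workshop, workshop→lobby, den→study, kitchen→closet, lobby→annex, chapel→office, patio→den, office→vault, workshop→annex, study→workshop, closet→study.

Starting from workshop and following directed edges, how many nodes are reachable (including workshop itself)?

12

BFS from workshop visits: workshop, annex, den, lobby, patio, studio, cellar, foyer, study, kitchen, closet, hall
Reachable nodes: 12 of 15 total.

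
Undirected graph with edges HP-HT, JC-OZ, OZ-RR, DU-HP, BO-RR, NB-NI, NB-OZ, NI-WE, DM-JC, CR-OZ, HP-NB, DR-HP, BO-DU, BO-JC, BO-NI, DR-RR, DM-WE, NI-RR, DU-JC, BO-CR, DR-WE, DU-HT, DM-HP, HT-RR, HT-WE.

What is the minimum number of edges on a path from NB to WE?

Level 0: NB
Level 1: HP, NI, OZ
Level 2: BO, CR, DM, DR, DU, HT, JC, RR, WE
WE first appears at level 2.

2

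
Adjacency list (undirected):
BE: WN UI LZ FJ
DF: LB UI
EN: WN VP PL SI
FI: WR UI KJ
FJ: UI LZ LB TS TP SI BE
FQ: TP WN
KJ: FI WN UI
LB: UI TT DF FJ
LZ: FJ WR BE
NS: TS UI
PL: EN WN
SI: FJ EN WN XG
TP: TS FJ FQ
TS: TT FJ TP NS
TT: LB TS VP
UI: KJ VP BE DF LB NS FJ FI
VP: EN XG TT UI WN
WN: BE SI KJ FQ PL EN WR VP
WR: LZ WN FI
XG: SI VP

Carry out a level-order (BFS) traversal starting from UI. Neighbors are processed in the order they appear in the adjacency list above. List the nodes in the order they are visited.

UI, KJ, VP, BE, DF, LB, NS, FJ, FI, WN, EN, XG, TT, LZ, TS, TP, SI, WR, FQ, PL

Visit UI; enqueue KJ, VP, BE, DF, LB, NS, FJ, FI → queue [KJ, VP, BE, DF, LB, NS, FJ, FI]
Visit KJ; enqueue WN → queue [VP, BE, DF, LB, NS, FJ, FI, WN]
Visit VP; enqueue EN, XG, TT → queue [BE, DF, LB, NS, FJ, FI, WN, EN, XG, TT]
Visit BE; enqueue LZ → queue [DF, LB, NS, FJ, FI, WN, EN, XG, TT, LZ]
Visit DF → queue [LB, NS, FJ, FI, WN, EN, XG, TT, LZ]
Visit LB → queue [NS, FJ, FI, WN, EN, XG, TT, LZ]
Visit NS; enqueue TS → queue [FJ, FI, WN, EN, XG, TT, LZ, TS]
Visit FJ; enqueue TP, SI → queue [FI, WN, EN, XG, TT, LZ, TS, TP, SI]
Visit FI; enqueue WR → queue [WN, EN, XG, TT, LZ, TS, TP, SI, WR]
Visit WN; enqueue FQ, PL → queue [EN, XG, TT, LZ, TS, TP, SI, WR, FQ, PL]
Visit EN → queue [XG, TT, LZ, TS, TP, SI, WR, FQ, PL]
Visit XG → queue [TT, LZ, TS, TP, SI, WR, FQ, PL]
Visit TT → queue [LZ, TS, TP, SI, WR, FQ, PL]
Visit LZ → queue [TS, TP, SI, WR, FQ, PL]
Visit TS → queue [TP, SI, WR, FQ, PL]
Visit TP → queue [SI, WR, FQ, PL]
Visit SI → queue [WR, FQ, PL]
Visit WR → queue [FQ, PL]
Visit FQ → queue [PL]
Visit PL → queue []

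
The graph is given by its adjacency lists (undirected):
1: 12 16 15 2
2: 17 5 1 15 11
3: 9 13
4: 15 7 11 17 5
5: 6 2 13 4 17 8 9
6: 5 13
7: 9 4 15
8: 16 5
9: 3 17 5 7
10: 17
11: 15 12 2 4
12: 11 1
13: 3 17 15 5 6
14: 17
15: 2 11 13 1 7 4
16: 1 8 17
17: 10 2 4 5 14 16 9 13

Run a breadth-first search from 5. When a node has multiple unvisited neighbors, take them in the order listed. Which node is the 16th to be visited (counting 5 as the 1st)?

Visit 5; enqueue 6, 2, 13, 4, 17, 8, 9 → queue [6, 2, 13, 4, 17, 8, 9]
Visit 6 → queue [2, 13, 4, 17, 8, 9]
Visit 2; enqueue 1, 15, 11 → queue [13, 4, 17, 8, 9, 1, 15, 11]
Visit 13; enqueue 3 → queue [4, 17, 8, 9, 1, 15, 11, 3]
Visit 4; enqueue 7 → queue [17, 8, 9, 1, 15, 11, 3, 7]
Visit 17; enqueue 10, 14, 16 → queue [8, 9, 1, 15, 11, 3, 7, 10, 14, 16]
Visit 8 → queue [9, 1, 15, 11, 3, 7, 10, 14, 16]
Visit 9 → queue [1, 15, 11, 3, 7, 10, 14, 16]
Visit 1; enqueue 12 → queue [15, 11, 3, 7, 10, 14, 16, 12]
Visit 15 → queue [11, 3, 7, 10, 14, 16, 12]
Visit 11 → queue [3, 7, 10, 14, 16, 12]
Visit 3 → queue [7, 10, 14, 16, 12]
Visit 7 → queue [10, 14, 16, 12]
Visit 10 → queue [14, 16, 12]
Visit 14 → queue [16, 12]
Visit 16 → queue [12]
Visit 12 → queue []

Visit order: 5, 6, 2, 13, 4, 17, 8, 9, 1, 15, 11, 3, 7, 10, 14, 16, 12

16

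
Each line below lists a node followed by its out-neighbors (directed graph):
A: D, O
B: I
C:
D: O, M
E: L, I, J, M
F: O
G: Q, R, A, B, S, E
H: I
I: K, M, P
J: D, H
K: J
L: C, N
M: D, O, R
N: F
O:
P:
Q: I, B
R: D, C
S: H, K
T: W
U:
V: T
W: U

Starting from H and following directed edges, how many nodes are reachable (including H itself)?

BFS from H visits: H, I, K, M, P, J, D, O, R, C
Reachable nodes: 10 of 23 total.

10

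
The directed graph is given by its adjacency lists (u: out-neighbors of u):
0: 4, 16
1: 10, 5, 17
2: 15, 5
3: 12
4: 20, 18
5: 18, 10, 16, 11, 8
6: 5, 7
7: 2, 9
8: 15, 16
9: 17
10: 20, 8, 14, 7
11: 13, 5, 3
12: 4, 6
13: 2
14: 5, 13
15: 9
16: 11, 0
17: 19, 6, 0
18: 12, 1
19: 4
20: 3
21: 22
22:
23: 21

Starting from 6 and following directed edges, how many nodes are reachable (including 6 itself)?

21

BFS from 6 visits: 6, 5, 7, 18, 10, 16, 11, 8, 2, 9, 12, 1, 20, 14, 0, 13, 3, 15, 17, 4, 19
Reachable nodes: 21 of 24 total.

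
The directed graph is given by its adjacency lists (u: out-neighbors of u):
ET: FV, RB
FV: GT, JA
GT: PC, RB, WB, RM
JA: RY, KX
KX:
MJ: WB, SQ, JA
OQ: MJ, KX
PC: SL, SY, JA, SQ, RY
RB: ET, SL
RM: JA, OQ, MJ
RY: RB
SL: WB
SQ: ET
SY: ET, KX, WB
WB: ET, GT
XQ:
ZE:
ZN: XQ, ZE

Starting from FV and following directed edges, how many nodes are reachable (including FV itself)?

15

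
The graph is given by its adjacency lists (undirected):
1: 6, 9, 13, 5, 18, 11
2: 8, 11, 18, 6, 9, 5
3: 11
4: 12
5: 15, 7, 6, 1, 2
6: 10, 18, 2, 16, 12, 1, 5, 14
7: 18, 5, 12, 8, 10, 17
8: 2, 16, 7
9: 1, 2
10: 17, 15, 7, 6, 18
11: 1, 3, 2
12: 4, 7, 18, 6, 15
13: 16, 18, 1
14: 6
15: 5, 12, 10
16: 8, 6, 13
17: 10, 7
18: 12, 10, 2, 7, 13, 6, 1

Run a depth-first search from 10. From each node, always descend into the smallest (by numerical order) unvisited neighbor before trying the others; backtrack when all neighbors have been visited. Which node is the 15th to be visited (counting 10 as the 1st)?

9

Visit 10
10 → 6
6 → 1
1 → 5
5 → 2
2 → 8
8 → 7
7 → 12
12 → 4
12 → 15
12 → 18
18 → 13
13 → 16
7 → 17
2 → 9
2 → 11
11 → 3
6 → 14

Visit order: 10, 6, 1, 5, 2, 8, 7, 12, 4, 15, 18, 13, 16, 17, 9, 11, 3, 14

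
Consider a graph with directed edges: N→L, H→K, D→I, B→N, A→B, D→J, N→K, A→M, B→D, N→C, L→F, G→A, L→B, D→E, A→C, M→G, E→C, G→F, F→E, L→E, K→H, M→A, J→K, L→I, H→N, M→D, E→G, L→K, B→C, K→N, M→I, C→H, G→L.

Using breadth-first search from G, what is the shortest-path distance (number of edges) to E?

Level 0: G
Level 1: A, F, L
Level 2: B, C, E, I, K, M
Level 3: D, H, N
Level 4: J
E first appears at level 2.

2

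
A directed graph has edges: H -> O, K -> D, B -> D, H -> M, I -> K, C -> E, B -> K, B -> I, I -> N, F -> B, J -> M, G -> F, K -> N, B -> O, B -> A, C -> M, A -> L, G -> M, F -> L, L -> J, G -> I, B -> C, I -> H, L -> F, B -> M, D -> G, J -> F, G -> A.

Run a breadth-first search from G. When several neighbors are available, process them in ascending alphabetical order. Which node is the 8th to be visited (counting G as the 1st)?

H

Visit G; enqueue A, F, I, M → queue [A, F, I, M]
Visit A; enqueue L → queue [F, I, M, L]
Visit F; enqueue B → queue [I, M, L, B]
Visit I; enqueue H, K, N → queue [M, L, B, H, K, N]
Visit M → queue [L, B, H, K, N]
Visit L; enqueue J → queue [B, H, K, N, J]
Visit B; enqueue C, D, O → queue [H, K, N, J, C, D, O]
Visit H → queue [K, N, J, C, D, O]
Visit K → queue [N, J, C, D, O]
Visit N → queue [J, C, D, O]
Visit J → queue [C, D, O]
Visit C; enqueue E → queue [D, O, E]
Visit D → queue [O, E]
Visit O → queue [E]
Visit E → queue []

Visit order: G, A, F, I, M, L, B, H, K, N, J, C, D, O, E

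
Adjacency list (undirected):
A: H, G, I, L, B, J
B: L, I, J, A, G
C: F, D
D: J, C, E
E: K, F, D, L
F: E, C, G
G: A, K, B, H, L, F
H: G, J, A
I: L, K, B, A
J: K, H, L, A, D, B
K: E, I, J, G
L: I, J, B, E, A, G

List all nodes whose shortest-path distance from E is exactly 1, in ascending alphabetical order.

Level 0: E
Level 1: D, F, K, L
Level 2: A, B, C, G, I, J
Level 3: H

D, F, K, L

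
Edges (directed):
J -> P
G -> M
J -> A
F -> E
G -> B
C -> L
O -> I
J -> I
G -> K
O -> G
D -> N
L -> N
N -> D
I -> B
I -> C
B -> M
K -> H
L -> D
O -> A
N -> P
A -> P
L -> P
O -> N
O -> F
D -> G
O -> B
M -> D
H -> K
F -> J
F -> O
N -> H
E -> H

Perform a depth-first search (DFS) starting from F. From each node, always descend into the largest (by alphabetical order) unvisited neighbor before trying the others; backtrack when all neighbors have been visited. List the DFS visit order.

F, O, N, P, H, K, D, G, M, B, I, C, L, A, J, E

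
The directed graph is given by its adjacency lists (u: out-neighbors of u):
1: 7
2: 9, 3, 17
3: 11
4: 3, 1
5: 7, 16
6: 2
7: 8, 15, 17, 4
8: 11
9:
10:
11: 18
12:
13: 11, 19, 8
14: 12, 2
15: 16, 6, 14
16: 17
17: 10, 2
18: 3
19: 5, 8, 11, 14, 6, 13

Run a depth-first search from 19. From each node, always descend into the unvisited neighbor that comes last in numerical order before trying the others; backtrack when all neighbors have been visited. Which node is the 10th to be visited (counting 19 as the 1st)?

Visit 19
19 → 14
14 → 12
14 → 2
2 → 17
17 → 10
2 → 9
2 → 3
3 → 11
11 → 18
19 → 13
13 → 8
19 → 6
19 → 5
5 → 16
5 → 7
7 → 15
7 → 4
4 → 1

Visit order: 19, 14, 12, 2, 17, 10, 9, 3, 11, 18, 13, 8, 6, 5, 16, 7, 15, 4, 1

18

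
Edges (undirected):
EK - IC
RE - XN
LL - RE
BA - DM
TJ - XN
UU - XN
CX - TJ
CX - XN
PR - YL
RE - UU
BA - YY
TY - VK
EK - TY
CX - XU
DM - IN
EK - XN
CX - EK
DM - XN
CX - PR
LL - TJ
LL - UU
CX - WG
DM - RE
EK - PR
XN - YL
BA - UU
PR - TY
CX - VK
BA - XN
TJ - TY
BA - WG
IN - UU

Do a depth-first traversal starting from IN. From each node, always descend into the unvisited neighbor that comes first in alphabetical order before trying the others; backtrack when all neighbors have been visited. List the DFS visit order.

IN, DM, BA, UU, LL, RE, XN, CX, EK, IC, PR, TY, TJ, VK, YL, WG, XU, YY

Visit IN
IN → DM
DM → BA
BA → UU
UU → LL
LL → RE
RE → XN
XN → CX
CX → EK
EK → IC
EK → PR
PR → TY
TY → TJ
TY → VK
PR → YL
CX → WG
CX → XU
BA → YY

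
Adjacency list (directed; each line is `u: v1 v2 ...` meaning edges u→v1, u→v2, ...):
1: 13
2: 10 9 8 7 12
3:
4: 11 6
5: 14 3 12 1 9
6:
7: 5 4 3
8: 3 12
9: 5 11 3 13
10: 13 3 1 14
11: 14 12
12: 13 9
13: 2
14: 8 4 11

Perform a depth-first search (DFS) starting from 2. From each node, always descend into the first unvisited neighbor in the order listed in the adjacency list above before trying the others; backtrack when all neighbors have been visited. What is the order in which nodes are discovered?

2 10 13 3 1 14 8 12 9 5 11 4 6 7

Visit 2
2 → 10
10 → 13
10 → 3
10 → 1
10 → 14
14 → 8
8 → 12
12 → 9
9 → 5
9 → 11
14 → 4
4 → 6
2 → 7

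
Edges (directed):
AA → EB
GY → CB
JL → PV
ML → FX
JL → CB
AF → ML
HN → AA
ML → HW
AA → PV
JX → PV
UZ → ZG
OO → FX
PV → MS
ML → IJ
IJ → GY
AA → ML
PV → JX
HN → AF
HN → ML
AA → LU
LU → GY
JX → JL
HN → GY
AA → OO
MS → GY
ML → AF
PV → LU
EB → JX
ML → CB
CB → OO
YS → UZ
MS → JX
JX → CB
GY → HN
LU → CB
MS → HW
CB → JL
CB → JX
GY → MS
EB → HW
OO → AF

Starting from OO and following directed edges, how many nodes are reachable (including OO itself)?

16

BFS from OO visits: OO, AF, FX, ML, CB, HW, IJ, JL, JX, GY, PV, HN, MS, LU, AA, EB
Reachable nodes: 16 of 19 total.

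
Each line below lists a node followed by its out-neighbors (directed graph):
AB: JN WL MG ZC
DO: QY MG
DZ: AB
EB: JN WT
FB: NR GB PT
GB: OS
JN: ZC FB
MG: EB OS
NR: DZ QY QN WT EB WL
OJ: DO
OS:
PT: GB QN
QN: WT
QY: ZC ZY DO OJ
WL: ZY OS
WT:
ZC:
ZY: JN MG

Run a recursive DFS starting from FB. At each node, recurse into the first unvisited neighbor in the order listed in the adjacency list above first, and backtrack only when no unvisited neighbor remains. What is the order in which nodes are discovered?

FB, NR, DZ, AB, JN, ZC, WL, ZY, MG, EB, WT, OS, QY, DO, OJ, QN, GB, PT

Visit FB
FB → NR
NR → DZ
DZ → AB
AB → JN
JN → ZC
AB → WL
WL → ZY
ZY → MG
MG → EB
EB → WT
MG → OS
NR → QY
QY → DO
QY → OJ
NR → QN
FB → GB
FB → PT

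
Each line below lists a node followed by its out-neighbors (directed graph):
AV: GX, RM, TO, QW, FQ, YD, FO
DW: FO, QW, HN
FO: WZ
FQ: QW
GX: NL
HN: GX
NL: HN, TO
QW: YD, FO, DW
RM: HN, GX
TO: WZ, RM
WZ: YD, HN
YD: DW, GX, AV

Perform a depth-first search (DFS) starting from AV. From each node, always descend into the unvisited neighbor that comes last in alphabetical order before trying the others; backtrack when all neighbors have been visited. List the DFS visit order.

Visit AV
AV → YD
YD → GX
GX → NL
NL → TO
TO → WZ
WZ → HN
TO → RM
YD → DW
DW → QW
QW → FO
AV → FQ

AV, YD, GX, NL, TO, WZ, HN, RM, DW, QW, FO, FQ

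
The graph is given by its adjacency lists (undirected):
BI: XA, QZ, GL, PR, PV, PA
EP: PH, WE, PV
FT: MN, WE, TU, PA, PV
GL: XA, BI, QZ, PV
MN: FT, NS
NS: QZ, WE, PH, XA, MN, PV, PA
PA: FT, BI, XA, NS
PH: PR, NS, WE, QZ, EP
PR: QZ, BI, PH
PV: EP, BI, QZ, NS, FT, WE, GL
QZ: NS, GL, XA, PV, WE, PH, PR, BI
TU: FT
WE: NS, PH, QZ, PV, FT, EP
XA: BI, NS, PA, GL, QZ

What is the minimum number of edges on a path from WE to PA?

2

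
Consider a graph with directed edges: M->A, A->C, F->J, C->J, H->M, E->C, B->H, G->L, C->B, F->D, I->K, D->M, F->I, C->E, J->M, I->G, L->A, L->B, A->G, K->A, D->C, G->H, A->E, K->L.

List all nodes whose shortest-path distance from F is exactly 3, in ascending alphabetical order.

Level 0: F
Level 1: D, I, J
Level 2: C, G, K, M
Level 3: A, B, E, H, L

A, B, E, H, L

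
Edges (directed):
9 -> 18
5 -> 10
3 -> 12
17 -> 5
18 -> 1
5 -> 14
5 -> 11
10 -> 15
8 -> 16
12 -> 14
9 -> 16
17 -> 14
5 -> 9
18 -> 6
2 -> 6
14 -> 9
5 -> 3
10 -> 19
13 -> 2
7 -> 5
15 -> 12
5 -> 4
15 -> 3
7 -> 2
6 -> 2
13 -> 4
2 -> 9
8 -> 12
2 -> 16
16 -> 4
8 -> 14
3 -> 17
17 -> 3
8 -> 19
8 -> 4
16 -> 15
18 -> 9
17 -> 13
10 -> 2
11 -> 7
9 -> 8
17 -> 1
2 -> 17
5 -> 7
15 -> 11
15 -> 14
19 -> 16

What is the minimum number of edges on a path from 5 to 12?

2

Level 0: 5
Level 1: 3, 4, 7, 9, 10, 11, 14
Level 2: 2, 8, 12, 15, 16, 17, 18, 19
Level 3: 1, 6, 13
12 first appears at level 2.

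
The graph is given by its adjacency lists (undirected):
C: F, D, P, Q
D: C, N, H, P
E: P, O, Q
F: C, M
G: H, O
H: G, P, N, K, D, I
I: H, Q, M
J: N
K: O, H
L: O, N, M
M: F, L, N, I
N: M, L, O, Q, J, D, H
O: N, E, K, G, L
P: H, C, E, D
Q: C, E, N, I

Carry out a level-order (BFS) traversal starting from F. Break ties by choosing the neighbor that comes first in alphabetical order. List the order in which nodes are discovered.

F C M D P Q I L N H E O J G K

Visit F; enqueue C, M → queue [C, M]
Visit C; enqueue D, P, Q → queue [M, D, P, Q]
Visit M; enqueue I, L, N → queue [D, P, Q, I, L, N]
Visit D; enqueue H → queue [P, Q, I, L, N, H]
Visit P; enqueue E → queue [Q, I, L, N, H, E]
Visit Q → queue [I, L, N, H, E]
Visit I → queue [L, N, H, E]
Visit L; enqueue O → queue [N, H, E, O]
Visit N; enqueue J → queue [H, E, O, J]
Visit H; enqueue G, K → queue [E, O, J, G, K]
Visit E → queue [O, J, G, K]
Visit O → queue [J, G, K]
Visit J → queue [G, K]
Visit G → queue [K]
Visit K → queue []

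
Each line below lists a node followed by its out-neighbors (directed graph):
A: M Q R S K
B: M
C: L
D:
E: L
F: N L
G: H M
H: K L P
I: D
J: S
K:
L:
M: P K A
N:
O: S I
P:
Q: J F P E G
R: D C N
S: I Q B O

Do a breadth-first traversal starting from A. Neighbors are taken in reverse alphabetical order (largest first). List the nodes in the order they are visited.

Visit A; enqueue S, R, Q, M, K → queue [S, R, Q, M, K]
Visit S; enqueue O, I, B → queue [R, Q, M, K, O, I, B]
Visit R; enqueue N, D, C → queue [Q, M, K, O, I, B, N, D, C]
Visit Q; enqueue P, J, G, F, E → queue [M, K, O, I, B, N, D, C, P, J, G, F, E]
Visit M → queue [K, O, I, B, N, D, C, P, J, G, F, E]
Visit K → queue [O, I, B, N, D, C, P, J, G, F, E]
Visit O → queue [I, B, N, D, C, P, J, G, F, E]
Visit I → queue [B, N, D, C, P, J, G, F, E]
Visit B → queue [N, D, C, P, J, G, F, E]
Visit N → queue [D, C, P, J, G, F, E]
Visit D → queue [C, P, J, G, F, E]
Visit C; enqueue L → queue [P, J, G, F, E, L]
Visit P → queue [J, G, F, E, L]
Visit J → queue [G, F, E, L]
Visit G; enqueue H → queue [F, E, L, H]
Visit F → queue [E, L, H]
Visit E → queue [L, H]
Visit L → queue [H]
Visit H → queue []

A, S, R, Q, M, K, O, I, B, N, D, C, P, J, G, F, E, L, H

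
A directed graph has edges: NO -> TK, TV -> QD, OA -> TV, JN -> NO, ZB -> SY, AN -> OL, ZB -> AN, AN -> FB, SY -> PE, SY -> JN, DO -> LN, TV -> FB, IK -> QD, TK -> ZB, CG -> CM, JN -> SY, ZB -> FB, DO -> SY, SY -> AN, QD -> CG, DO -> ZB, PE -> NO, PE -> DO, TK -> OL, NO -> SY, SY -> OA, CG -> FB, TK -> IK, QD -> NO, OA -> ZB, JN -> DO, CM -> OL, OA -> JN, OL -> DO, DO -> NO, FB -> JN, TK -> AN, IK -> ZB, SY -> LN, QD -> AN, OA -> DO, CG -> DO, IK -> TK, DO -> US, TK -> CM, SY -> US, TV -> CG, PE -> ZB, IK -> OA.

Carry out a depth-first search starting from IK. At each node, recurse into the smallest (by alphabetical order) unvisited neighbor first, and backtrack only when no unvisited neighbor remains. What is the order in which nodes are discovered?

Visit IK
IK → OA
OA → DO
DO → LN
DO → NO
NO → SY
SY → AN
AN → FB
FB → JN
AN → OL
SY → PE
PE → ZB
SY → US
NO → TK
TK → CM
OA → TV
TV → CG
TV → QD

IK, OA, DO, LN, NO, SY, AN, FB, JN, OL, PE, ZB, US, TK, CM, TV, CG, QD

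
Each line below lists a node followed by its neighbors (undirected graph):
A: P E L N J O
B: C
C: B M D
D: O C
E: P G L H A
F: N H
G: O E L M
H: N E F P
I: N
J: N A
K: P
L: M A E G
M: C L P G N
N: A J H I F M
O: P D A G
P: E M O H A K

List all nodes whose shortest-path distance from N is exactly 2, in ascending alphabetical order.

C, E, G, L, O, P

Level 0: N
Level 1: A, F, H, I, J, M
Level 2: C, E, G, L, O, P
Level 3: B, D, K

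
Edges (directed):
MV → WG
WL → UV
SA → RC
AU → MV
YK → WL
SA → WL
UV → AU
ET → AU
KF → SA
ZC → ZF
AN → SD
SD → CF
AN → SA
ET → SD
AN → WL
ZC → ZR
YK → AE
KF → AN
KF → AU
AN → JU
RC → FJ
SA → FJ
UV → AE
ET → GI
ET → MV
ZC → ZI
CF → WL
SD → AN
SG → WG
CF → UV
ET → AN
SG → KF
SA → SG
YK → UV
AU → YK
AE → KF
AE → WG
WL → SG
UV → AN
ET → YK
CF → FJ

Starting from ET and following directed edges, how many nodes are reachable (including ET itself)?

18

BFS from ET visits: ET, YK, SD, MV, GI, AU, AN, WL, UV, AE, CF, WG, SA, JU, SG, KF, FJ, RC
Reachable nodes: 18 of 22 total.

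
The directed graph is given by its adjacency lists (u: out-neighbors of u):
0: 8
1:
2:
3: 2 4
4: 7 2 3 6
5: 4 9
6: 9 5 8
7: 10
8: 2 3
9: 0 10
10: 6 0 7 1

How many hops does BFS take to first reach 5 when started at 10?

2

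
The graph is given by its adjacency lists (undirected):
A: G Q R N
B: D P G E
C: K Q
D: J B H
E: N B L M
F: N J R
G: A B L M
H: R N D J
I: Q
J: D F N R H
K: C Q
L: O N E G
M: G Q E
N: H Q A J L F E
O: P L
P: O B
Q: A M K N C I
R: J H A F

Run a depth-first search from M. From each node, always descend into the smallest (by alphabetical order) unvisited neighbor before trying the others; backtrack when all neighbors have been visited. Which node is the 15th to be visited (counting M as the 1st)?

Visit M
M → E
E → B
B → D
D → H
H → J
J → F
F → N
N → A
A → G
G → L
L → O
O → P
A → Q
Q → C
C → K
Q → I
A → R

Visit order: M, E, B, D, H, J, F, N, A, G, L, O, P, Q, C, K, I, R

C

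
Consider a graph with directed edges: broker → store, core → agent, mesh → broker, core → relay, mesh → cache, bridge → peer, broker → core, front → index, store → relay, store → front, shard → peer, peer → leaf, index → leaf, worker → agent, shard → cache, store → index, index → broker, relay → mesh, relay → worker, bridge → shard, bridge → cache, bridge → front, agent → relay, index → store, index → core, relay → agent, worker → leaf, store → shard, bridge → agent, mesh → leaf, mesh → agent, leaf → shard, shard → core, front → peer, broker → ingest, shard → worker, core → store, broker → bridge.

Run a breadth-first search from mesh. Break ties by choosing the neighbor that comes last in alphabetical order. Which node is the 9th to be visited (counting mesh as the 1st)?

Visit mesh; enqueue leaf, cache, broker, agent → queue [leaf, cache, broker, agent]
Visit leaf; enqueue shard → queue [cache, broker, agent, shard]
Visit cache → queue [broker, agent, shard]
Visit broker; enqueue store, ingest, core, bridge → queue [agent, shard, store, ingest, core, bridge]
Visit agent; enqueue relay → queue [shard, store, ingest, core, bridge, relay]
Visit shard; enqueue worker, peer → queue [store, ingest, core, bridge, relay, worker, peer]
Visit store; enqueue index, front → queue [ingest, core, bridge, relay, worker, peer, index, front]
Visit ingest → queue [core, bridge, relay, worker, peer, index, front]
Visit core → queue [bridge, relay, worker, peer, index, front]
Visit bridge → queue [relay, worker, peer, index, front]
Visit relay → queue [worker, peer, index, front]
Visit worker → queue [peer, index, front]
Visit peer → queue [index, front]
Visit index → queue [front]
Visit front → queue []

Visit order: mesh, leaf, cache, broker, agent, shard, store, ingest, core, bridge, relay, worker, peer, index, front

core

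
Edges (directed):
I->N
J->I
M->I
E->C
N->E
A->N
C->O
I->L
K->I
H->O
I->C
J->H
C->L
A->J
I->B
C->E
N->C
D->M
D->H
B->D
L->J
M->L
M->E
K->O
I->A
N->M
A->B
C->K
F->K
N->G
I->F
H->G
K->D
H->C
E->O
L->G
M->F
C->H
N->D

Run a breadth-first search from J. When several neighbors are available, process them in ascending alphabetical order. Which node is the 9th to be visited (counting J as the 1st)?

F

Visit J; enqueue H, I → queue [H, I]
Visit H; enqueue C, G, O → queue [I, C, G, O]
Visit I; enqueue A, B, F, L, N → queue [C, G, O, A, B, F, L, N]
Visit C; enqueue E, K → queue [G, O, A, B, F, L, N, E, K]
Visit G → queue [O, A, B, F, L, N, E, K]
Visit O → queue [A, B, F, L, N, E, K]
Visit A → queue [B, F, L, N, E, K]
Visit B; enqueue D → queue [F, L, N, E, K, D]
Visit F → queue [L, N, E, K, D]
Visit L → queue [N, E, K, D]
Visit N; enqueue M → queue [E, K, D, M]
Visit E → queue [K, D, M]
Visit K → queue [D, M]
Visit D → queue [M]
Visit M → queue []

Visit order: J, H, I, C, G, O, A, B, F, L, N, E, K, D, M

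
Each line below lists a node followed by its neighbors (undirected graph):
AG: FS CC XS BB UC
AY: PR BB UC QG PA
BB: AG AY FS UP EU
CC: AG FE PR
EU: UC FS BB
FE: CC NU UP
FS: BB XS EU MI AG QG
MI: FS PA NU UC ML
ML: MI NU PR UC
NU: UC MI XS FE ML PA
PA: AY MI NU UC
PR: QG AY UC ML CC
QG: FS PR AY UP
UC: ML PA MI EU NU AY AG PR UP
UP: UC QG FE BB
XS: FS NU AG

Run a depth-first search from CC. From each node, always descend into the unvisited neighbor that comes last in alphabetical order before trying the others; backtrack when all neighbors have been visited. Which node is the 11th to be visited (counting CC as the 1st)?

Visit CC
CC → PR
PR → UC
UC → UP
UP → QG
QG → FS
FS → XS
XS → NU
NU → PA
PA → MI
MI → ML
PA → AY
AY → BB
BB → EU
BB → AG
NU → FE

Visit order: CC, PR, UC, UP, QG, FS, XS, NU, PA, MI, ML, AY, BB, EU, AG, FE

ML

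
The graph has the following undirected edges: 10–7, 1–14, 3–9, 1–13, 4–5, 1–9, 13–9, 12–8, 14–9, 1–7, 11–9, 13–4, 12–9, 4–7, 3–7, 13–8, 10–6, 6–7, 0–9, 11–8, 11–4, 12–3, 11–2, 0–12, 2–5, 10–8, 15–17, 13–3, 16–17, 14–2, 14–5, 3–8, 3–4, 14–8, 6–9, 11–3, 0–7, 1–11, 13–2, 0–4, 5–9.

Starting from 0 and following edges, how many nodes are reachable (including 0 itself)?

15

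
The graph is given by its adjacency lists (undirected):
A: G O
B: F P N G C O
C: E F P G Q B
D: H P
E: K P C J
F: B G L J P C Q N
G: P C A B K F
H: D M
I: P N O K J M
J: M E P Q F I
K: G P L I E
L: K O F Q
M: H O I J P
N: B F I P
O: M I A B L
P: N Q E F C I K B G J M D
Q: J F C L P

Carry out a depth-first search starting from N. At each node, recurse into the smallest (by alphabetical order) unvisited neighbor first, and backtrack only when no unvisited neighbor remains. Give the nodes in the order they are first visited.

Visit N
N → B
B → C
C → E
E → J
J → F
F → G
G → A
A → O
O → I
I → K
K → L
L → Q
Q → P
P → D
D → H
H → M

N, B, C, E, J, F, G, A, O, I, K, L, Q, P, D, H, M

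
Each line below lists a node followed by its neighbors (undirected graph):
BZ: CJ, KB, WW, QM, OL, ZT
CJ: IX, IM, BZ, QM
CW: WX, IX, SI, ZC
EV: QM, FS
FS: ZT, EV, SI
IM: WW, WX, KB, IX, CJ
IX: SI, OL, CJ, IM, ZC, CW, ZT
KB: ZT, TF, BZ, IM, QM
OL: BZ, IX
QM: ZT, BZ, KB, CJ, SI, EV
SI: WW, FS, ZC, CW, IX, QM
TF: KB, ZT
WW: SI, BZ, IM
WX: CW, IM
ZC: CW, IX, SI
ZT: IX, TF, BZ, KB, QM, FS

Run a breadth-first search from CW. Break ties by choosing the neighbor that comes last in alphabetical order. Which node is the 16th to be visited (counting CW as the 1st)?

Visit CW; enqueue ZC, WX, SI, IX → queue [ZC, WX, SI, IX]
Visit ZC → queue [WX, SI, IX]
Visit WX; enqueue IM → queue [SI, IX, IM]
Visit SI; enqueue WW, QM, FS → queue [IX, IM, WW, QM, FS]
Visit IX; enqueue ZT, OL, CJ → queue [IM, WW, QM, FS, ZT, OL, CJ]
Visit IM; enqueue KB → queue [WW, QM, FS, ZT, OL, CJ, KB]
Visit WW; enqueue BZ → queue [QM, FS, ZT, OL, CJ, KB, BZ]
Visit QM; enqueue EV → queue [FS, ZT, OL, CJ, KB, BZ, EV]
Visit FS → queue [ZT, OL, CJ, KB, BZ, EV]
Visit ZT; enqueue TF → queue [OL, CJ, KB, BZ, EV, TF]
Visit OL → queue [CJ, KB, BZ, EV, TF]
Visit CJ → queue [KB, BZ, EV, TF]
Visit KB → queue [BZ, EV, TF]
Visit BZ → queue [EV, TF]
Visit EV → queue [TF]
Visit TF → queue []

Visit order: CW, ZC, WX, SI, IX, IM, WW, QM, FS, ZT, OL, CJ, KB, BZ, EV, TF

TF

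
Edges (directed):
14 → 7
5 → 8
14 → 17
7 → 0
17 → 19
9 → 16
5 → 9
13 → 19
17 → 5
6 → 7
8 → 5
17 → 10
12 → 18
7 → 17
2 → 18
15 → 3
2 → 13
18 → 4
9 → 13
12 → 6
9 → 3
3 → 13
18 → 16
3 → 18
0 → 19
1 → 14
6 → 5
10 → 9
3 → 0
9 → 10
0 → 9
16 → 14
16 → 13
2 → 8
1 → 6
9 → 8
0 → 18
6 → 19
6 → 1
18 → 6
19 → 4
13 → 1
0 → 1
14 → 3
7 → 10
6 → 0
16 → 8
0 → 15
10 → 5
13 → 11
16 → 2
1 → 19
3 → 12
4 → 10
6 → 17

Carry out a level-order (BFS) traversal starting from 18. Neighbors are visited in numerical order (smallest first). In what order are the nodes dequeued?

18 → 4 → 6 → 16 → 10 → 0 → 1 → 5 → 7 → 17 → 19 → 2 → 8 → 13 → 14 → 9 → 15 → 11 → 3 → 12

Visit 18; enqueue 4, 6, 16 → queue [4, 6, 16]
Visit 4; enqueue 10 → queue [6, 16, 10]
Visit 6; enqueue 0, 1, 5, 7, 17, 19 → queue [16, 10, 0, 1, 5, 7, 17, 19]
Visit 16; enqueue 2, 8, 13, 14 → queue [10, 0, 1, 5, 7, 17, 19, 2, 8, 13, 14]
Visit 10; enqueue 9 → queue [0, 1, 5, 7, 17, 19, 2, 8, 13, 14, 9]
Visit 0; enqueue 15 → queue [1, 5, 7, 17, 19, 2, 8, 13, 14, 9, 15]
Visit 1 → queue [5, 7, 17, 19, 2, 8, 13, 14, 9, 15]
Visit 5 → queue [7, 17, 19, 2, 8, 13, 14, 9, 15]
Visit 7 → queue [17, 19, 2, 8, 13, 14, 9, 15]
Visit 17 → queue [19, 2, 8, 13, 14, 9, 15]
Visit 19 → queue [2, 8, 13, 14, 9, 15]
Visit 2 → queue [8, 13, 14, 9, 15]
Visit 8 → queue [13, 14, 9, 15]
Visit 13; enqueue 11 → queue [14, 9, 15, 11]
Visit 14; enqueue 3 → queue [9, 15, 11, 3]
Visit 9 → queue [15, 11, 3]
Visit 15 → queue [11, 3]
Visit 11 → queue [3]
Visit 3; enqueue 12 → queue [12]
Visit 12 → queue []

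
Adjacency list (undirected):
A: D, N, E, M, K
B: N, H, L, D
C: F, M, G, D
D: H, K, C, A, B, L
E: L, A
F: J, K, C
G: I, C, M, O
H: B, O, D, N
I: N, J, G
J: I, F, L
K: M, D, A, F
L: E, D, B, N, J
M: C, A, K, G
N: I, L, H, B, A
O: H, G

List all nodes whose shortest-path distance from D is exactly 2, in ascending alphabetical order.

Level 0: D
Level 1: A, B, C, H, K, L
Level 2: E, F, G, J, M, N, O
Level 3: I

E, F, G, J, M, N, O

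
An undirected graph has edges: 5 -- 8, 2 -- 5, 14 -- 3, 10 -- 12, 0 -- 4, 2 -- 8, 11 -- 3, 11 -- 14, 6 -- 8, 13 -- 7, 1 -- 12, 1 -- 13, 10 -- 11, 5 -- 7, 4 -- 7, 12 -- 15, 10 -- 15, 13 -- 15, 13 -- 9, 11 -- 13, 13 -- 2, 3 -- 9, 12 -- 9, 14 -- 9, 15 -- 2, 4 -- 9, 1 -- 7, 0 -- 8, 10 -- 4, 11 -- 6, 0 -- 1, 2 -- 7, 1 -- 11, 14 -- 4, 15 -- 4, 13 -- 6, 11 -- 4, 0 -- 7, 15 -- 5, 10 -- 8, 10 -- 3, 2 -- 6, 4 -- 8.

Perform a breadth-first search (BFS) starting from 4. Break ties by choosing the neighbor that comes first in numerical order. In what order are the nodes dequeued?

4, 0, 7, 8, 9, 10, 11, 14, 15, 1, 2, 5, 13, 6, 3, 12

Visit 4; enqueue 0, 7, 8, 9, 10, 11, 14, 15 → queue [0, 7, 8, 9, 10, 11, 14, 15]
Visit 0; enqueue 1 → queue [7, 8, 9, 10, 11, 14, 15, 1]
Visit 7; enqueue 2, 5, 13 → queue [8, 9, 10, 11, 14, 15, 1, 2, 5, 13]
Visit 8; enqueue 6 → queue [9, 10, 11, 14, 15, 1, 2, 5, 13, 6]
Visit 9; enqueue 3, 12 → queue [10, 11, 14, 15, 1, 2, 5, 13, 6, 3, 12]
Visit 10 → queue [11, 14, 15, 1, 2, 5, 13, 6, 3, 12]
Visit 11 → queue [14, 15, 1, 2, 5, 13, 6, 3, 12]
Visit 14 → queue [15, 1, 2, 5, 13, 6, 3, 12]
Visit 15 → queue [1, 2, 5, 13, 6, 3, 12]
Visit 1 → queue [2, 5, 13, 6, 3, 12]
Visit 2 → queue [5, 13, 6, 3, 12]
Visit 5 → queue [13, 6, 3, 12]
Visit 13 → queue [6, 3, 12]
Visit 6 → queue [3, 12]
Visit 3 → queue [12]
Visit 12 → queue []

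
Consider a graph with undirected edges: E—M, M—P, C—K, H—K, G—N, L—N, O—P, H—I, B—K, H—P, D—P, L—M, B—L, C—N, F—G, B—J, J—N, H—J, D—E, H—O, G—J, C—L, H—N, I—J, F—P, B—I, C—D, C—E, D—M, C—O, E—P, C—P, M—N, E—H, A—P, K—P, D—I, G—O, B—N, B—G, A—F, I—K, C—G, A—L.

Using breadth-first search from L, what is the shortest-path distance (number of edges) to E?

2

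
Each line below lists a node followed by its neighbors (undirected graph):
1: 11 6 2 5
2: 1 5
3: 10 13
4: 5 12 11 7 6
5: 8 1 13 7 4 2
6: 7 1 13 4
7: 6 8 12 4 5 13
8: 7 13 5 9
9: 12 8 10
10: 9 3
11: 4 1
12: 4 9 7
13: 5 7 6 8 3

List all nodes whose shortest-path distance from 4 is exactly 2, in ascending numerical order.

1, 2, 8, 9, 13

Level 0: 4
Level 1: 5, 6, 7, 11, 12
Level 2: 1, 2, 8, 9, 13
Level 3: 3, 10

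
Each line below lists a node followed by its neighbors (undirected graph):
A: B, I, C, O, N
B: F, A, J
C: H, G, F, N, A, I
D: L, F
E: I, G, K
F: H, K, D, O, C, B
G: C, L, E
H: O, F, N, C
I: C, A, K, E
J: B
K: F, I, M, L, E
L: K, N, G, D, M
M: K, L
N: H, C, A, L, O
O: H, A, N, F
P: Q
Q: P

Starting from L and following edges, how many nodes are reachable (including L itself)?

BFS from L visits: L, D, G, K, M, N, F, C, E, I, A, H, O, B, J
Reachable nodes: 15 of 17 total.

15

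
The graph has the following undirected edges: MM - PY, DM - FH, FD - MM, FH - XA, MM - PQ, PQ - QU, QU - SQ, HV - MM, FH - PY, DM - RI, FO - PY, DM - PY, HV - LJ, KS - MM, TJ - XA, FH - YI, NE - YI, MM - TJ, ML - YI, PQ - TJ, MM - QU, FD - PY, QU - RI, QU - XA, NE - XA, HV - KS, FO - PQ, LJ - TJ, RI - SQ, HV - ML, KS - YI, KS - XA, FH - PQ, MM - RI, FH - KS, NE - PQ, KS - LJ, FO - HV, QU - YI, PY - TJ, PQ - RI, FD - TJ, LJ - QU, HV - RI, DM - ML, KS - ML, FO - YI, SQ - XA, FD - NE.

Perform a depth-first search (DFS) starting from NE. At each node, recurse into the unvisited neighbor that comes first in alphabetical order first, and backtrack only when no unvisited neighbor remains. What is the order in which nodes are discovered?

NE FD MM HV FO PQ FH DM ML KS LJ QU RI SQ XA TJ PY YI

Visit NE
NE → FD
FD → MM
MM → HV
HV → FO
FO → PQ
PQ → FH
FH → DM
DM → ML
ML → KS
KS → LJ
LJ → QU
QU → RI
RI → SQ
SQ → XA
XA → TJ
TJ → PY
QU → YI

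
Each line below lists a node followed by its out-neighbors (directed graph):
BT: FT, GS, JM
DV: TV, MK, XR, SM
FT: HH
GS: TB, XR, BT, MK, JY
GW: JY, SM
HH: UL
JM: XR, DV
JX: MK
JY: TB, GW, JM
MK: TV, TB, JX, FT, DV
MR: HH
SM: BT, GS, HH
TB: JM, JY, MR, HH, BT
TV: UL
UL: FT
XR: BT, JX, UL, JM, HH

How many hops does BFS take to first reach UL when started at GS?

2

Level 0: GS
Level 1: BT, JY, MK, TB, XR
Level 2: DV, FT, GW, HH, JM, JX, MR, TV, UL
Level 3: SM
UL first appears at level 2.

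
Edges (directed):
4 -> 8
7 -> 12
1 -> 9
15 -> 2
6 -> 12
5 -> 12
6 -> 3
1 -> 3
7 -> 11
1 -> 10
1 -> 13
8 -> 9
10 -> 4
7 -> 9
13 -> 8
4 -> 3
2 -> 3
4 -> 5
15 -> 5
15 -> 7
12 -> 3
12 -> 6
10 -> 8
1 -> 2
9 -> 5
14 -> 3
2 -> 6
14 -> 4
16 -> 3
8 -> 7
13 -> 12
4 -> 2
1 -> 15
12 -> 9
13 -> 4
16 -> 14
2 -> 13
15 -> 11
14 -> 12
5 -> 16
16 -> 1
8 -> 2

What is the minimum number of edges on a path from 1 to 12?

2

Level 0: 1
Level 1: 2, 3, 9, 10, 13, 15
Level 2: 4, 5, 6, 7, 8, 11, 12
Level 3: 16
Level 4: 14
12 first appears at level 2.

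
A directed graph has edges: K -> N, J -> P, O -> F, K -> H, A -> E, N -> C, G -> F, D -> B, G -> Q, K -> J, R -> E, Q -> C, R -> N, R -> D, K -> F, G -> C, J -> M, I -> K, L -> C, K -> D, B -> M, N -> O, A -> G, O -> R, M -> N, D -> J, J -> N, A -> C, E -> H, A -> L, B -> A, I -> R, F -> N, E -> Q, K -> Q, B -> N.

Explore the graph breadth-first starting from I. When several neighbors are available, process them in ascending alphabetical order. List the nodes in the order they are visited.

Visit I; enqueue K, R → queue [K, R]
Visit K; enqueue D, F, H, J, N, Q → queue [R, D, F, H, J, N, Q]
Visit R; enqueue E → queue [D, F, H, J, N, Q, E]
Visit D; enqueue B → queue [F, H, J, N, Q, E, B]
Visit F → queue [H, J, N, Q, E, B]
Visit H → queue [J, N, Q, E, B]
Visit J; enqueue M, P → queue [N, Q, E, B, M, P]
Visit N; enqueue C, O → queue [Q, E, B, M, P, C, O]
Visit Q → queue [E, B, M, P, C, O]
Visit E → queue [B, M, P, C, O]
Visit B; enqueue A → queue [M, P, C, O, A]
Visit M → queue [P, C, O, A]
Visit P → queue [C, O, A]
Visit C → queue [O, A]
Visit O → queue [A]
Visit A; enqueue G, L → queue [G, L]
Visit G → queue [L]
Visit L → queue []

I K R D F H J N Q E B M P C O A G L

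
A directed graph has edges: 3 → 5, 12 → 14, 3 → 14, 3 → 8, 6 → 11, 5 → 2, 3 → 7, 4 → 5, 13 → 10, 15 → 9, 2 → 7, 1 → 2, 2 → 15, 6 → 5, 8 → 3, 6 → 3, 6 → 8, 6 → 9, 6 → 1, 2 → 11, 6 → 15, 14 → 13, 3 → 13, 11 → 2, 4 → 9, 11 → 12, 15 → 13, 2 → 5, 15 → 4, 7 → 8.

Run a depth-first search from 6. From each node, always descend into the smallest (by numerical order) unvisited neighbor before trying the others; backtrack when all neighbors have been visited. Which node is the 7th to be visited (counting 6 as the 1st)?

3

Visit 6
6 → 1
1 → 2
2 → 5
2 → 7
7 → 8
8 → 3
3 → 13
13 → 10
3 → 14
2 → 11
11 → 12
2 → 15
15 → 4
4 → 9

Visit order: 6, 1, 2, 5, 7, 8, 3, 13, 10, 14, 11, 12, 15, 4, 9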